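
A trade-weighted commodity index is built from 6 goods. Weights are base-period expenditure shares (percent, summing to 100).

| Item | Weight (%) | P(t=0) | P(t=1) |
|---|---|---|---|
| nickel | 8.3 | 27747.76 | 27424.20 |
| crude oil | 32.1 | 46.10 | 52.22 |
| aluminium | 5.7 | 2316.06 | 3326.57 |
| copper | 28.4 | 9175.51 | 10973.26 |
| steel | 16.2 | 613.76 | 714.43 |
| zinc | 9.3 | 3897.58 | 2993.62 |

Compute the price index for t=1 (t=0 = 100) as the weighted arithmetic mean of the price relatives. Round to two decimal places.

nickel: 8.3 × (27424.20/27747.76) = 8.3 × 0.988339 = 8.2032
crude oil: 32.1 × (52.22/46.10) = 32.1 × 1.132755 = 36.3614
aluminium: 5.7 × (3326.57/2316.06) = 5.7 × 1.436306 = 8.1869
copper: 28.4 × (10973.26/9175.51) = 28.4 × 1.195929 = 33.9644
steel: 16.2 × (714.43/613.76) = 16.2 × 1.164022 = 18.8572
zinc: 9.3 × (2993.62/3897.58) = 9.3 × 0.768071 = 7.1431
Index = Σ wᵢ·(p₁ᵢ/p₀ᵢ) = 8.2032 + 36.3614 + 8.1869 + 33.9644 + 18.8572 + 7.1431 = 112.7162

112.72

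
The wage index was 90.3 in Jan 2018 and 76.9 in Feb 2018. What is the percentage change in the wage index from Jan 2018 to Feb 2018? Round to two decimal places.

-14.84%

Change = (76.9 − 90.3) / 90.3 × 100
       = -13.4 / 90.3 × 100 = -14.8394%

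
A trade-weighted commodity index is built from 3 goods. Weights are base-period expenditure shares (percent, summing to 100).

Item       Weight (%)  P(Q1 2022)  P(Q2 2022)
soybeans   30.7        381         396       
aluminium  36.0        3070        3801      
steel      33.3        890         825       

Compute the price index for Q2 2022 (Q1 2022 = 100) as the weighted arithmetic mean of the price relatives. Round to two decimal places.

soybeans: 30.7 × (396/381) = 30.7 × 1.039370 = 31.9087
aluminium: 36.0 × (3801/3070) = 36.0 × 1.238111 = 44.5720
steel: 33.3 × (825/890) = 33.3 × 0.926966 = 30.8680
Index = Σ wᵢ·(p₁ᵢ/p₀ᵢ) = 31.9087 + 44.5720 + 30.8680 = 107.3486

107.35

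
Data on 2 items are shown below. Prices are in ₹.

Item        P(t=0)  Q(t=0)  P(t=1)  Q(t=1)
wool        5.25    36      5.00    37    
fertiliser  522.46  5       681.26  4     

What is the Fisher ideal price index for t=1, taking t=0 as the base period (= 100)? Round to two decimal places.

Laspeyres component (base-period weights):
ΣP(t=1)Q(t=0) = 5.00×36 + 681.26×5 = 180 + 3406.3 = 3586.3
ΣP(t=0)Q(t=0) = 5.25×36 + 522.46×5 = 189 + 2612.3 = 2801.3
L = 3586.3 / 2801.3 × 100 = 128.0227
Paasche component (current-period weights):
ΣP(t=1)Q(t=1) = 5.00×37 + 681.26×4 = 185 + 2725.04 = 2910.04
ΣP(t=0)Q(t=1) = 5.25×37 + 522.46×4 = 194.25 + 2089.84 = 2284.09
P = 2910.04 / 2284.09 × 100 = 127.4048
Fisher = √(L × P) = √(128.0227 × 127.4048) = 127.7134

127.71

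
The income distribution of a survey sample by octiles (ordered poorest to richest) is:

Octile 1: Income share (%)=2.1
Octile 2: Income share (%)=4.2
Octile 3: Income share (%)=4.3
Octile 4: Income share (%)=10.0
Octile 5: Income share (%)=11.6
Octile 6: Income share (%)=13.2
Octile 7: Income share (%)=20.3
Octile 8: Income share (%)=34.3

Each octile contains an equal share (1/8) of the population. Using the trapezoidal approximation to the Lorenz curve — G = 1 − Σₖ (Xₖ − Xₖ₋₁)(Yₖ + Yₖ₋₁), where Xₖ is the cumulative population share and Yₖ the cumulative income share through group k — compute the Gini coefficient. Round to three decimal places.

Cumulative income shares Yₖ: 0.0210, 0.0630, 0.1060, 0.2060, 0.3220, 0.4540, 0.6570, 1.0000
Σ (Xₖ−Xₖ₋₁)(Yₖ+Yₖ₋₁) = (1/8)(0.0210+0.0000) + (1/8)(0.0630+0.0210) + (1/8)(0.1060+0.0630) + (1/8)(0.2060+0.1060) + (1/8)(0.3220+0.2060) + (1/8)(0.4540+0.3220) + (1/8)(0.6570+0.4540) + (1/8)(1.0000+0.6570)
  = 0.0026 + 0.0105 + 0.0211 + 0.0390 + 0.0660 + 0.0970 + 0.1389 + 0.2071 = 0.5823
G = 1 − 0.5823 = 0.4177

0.418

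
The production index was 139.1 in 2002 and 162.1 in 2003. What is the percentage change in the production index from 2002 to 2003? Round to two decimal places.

Change = (162.1 − 139.1) / 139.1 × 100
       = 23.0 / 139.1 × 100 = 16.5349%

16.53%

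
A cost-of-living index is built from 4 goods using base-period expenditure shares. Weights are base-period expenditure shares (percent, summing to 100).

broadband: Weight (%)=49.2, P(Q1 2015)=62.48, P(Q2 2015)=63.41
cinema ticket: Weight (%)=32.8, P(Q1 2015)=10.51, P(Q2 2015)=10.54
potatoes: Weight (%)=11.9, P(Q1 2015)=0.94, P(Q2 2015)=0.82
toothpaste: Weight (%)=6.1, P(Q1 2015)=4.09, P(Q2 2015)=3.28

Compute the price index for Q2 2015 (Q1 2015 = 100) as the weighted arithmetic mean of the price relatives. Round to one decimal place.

98.1

broadband: 49.2 × (63.41/62.48) = 49.2 × 1.014885 = 49.9323
cinema ticket: 32.8 × (10.54/10.51) = 32.8 × 1.002854 = 32.8936
potatoes: 11.9 × (0.82/0.94) = 11.9 × 0.872340 = 10.3809
toothpaste: 6.1 × (3.28/4.09) = 6.1 × 0.801956 = 4.8919
Index = Σ wᵢ·(p₁ᵢ/p₀ᵢ) = 49.9323 + 32.8936 + 10.3809 + 4.8919 = 98.0987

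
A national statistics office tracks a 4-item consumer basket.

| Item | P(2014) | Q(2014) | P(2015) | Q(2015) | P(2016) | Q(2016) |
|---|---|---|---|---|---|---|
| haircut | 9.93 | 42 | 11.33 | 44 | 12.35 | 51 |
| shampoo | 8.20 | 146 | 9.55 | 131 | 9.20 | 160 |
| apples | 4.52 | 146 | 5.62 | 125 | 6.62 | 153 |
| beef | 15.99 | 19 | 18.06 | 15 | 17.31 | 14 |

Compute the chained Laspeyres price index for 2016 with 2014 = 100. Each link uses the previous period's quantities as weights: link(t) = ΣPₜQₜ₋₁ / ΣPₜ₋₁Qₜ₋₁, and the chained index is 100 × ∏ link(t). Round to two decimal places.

Link 2014→2015:
ΣP(2015)Q(2014) = 11.33×42 + 9.55×146 + 5.62×146 + 18.06×19 = 475.86 + 1394.3 + 820.52 + 343.14 = 3033.82
ΣP(2014)Q(2014) = 9.93×42 + 8.20×146 + 4.52×146 + 15.99×19 = 417.06 + 1197.2 + 659.92 + 303.81 = 2577.99
link = 3033.82/2577.99 = 1.176816
Link 2015→2016:
ΣP(2016)Q(2015) = 12.35×44 + 9.20×131 + 6.62×125 + 17.31×15 = 543.4 + 1205.2 + 827.5 + 259.65 = 2835.75
ΣP(2015)Q(2015) = 11.33×44 + 9.55×131 + 5.62×125 + 18.06×15 = 498.52 + 1251.05 + 702.5 + 270.9 = 2722.97
link = 2835.75/2722.97 = 1.041418
Chained index = 100 × 1.176816 × 1.041418 = 122.5557

122.56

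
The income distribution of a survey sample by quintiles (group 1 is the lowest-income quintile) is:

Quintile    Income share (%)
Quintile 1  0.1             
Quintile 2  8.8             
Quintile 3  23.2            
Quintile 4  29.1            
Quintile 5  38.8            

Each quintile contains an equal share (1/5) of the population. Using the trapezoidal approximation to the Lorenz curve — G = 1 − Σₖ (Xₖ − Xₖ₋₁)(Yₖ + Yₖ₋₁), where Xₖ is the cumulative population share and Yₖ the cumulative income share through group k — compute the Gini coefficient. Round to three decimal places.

0.391

Cumulative income shares Yₖ: 0.0010, 0.0890, 0.3210, 0.6120, 1.0000
Σ (Xₖ−Xₖ₋₁)(Yₖ+Yₖ₋₁) = (1/5)(0.0010+0.0000) + (1/5)(0.0890+0.0010) + (1/5)(0.3210+0.0890) + (1/5)(0.6120+0.3210) + (1/5)(1.0000+0.6120)
  = 0.0002 + 0.0180 + 0.0820 + 0.1866 + 0.3224 = 0.6092
G = 1 − 0.6092 = 0.3908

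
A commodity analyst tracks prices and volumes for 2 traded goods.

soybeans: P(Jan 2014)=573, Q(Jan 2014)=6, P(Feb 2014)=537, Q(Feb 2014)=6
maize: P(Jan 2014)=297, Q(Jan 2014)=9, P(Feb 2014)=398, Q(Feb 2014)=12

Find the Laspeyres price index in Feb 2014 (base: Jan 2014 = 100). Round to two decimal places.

111.34

Laspeyres price index uses base-period quantities as weights.
ΣP(Feb 2014)·Q(Jan 2014) = 537×6 + 398×9 = 3222 + 3582 = 6804
ΣP(Jan 2014)·Q(Jan 2014) = 573×6 + 297×9 = 3438 + 2673 = 6111
Index = 6804 / 6111 × 100 = 111.3402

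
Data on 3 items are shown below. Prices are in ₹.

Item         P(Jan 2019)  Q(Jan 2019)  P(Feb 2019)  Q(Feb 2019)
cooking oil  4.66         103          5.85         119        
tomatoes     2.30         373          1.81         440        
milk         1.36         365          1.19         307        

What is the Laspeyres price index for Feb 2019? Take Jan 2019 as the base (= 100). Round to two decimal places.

93.34

Laspeyres price index uses base-period quantities as weights.
ΣP(Feb 2019)·Q(Jan 2019) = 5.85×103 + 1.81×373 + 1.19×365 = 602.55 + 675.13 + 434.35 = 1712.03
ΣP(Jan 2019)·Q(Jan 2019) = 4.66×103 + 2.30×373 + 1.36×365 = 479.98 + 857.9 + 496.4 = 1834.28
Index = 1712.03 / 1834.28 × 100 = 93.3353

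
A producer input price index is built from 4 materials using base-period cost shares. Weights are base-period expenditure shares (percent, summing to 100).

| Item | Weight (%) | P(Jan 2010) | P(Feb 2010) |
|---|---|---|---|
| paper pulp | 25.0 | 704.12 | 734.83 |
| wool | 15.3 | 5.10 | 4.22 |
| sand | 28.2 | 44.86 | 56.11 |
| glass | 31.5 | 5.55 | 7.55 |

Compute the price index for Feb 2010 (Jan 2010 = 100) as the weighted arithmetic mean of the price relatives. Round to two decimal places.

paper pulp: 25.0 × (734.83/704.12) = 25.0 × 1.043615 = 26.0904
wool: 15.3 × (4.22/5.10) = 15.3 × 0.827451 = 12.6600
sand: 28.2 × (56.11/44.86) = 28.2 × 1.250780 = 35.2720
glass: 31.5 × (7.55/5.55) = 31.5 × 1.360360 = 42.8514
Index = Σ wᵢ·(p₁ᵢ/p₀ᵢ) = 26.0904 + 12.6600 + 35.2720 + 42.8514 = 116.8737

116.87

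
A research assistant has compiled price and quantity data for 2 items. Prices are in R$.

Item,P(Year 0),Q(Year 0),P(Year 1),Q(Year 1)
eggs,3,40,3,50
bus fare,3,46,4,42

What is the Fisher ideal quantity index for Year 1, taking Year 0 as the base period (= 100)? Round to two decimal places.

105.78

Laspeyres component (base-period weights):
ΣP(Year 0)Q(Year 1) = 3×50 + 3×42 = 150 + 126 = 276
ΣP(Year 0)Q(Year 0) = 3×40 + 3×46 = 120 + 138 = 258
L = 276 / 258 × 100 = 106.9767
Paasche component (current-period weights):
ΣP(Year 1)Q(Year 1) = 3×50 + 4×42 = 150 + 168 = 318
ΣP(Year 1)Q(Year 0) = 3×40 + 4×46 = 120 + 184 = 304
P = 318 / 304 × 100 = 104.6053
Fisher = √(L × P) = √(106.9767 × 104.6053) = 105.7844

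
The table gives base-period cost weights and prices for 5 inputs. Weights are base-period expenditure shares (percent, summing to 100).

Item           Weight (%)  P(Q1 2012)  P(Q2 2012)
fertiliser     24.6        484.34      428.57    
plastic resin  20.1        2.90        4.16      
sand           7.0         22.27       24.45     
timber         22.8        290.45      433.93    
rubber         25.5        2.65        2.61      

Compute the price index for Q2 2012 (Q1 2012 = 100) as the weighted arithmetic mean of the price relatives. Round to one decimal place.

117.5

fertiliser: 24.6 × (428.57/484.34) = 24.6 × 0.884854 = 21.7674
plastic resin: 20.1 × (4.16/2.90) = 20.1 × 1.434483 = 28.8331
sand: 7.0 × (24.45/22.27) = 7.0 × 1.097890 = 7.6852
timber: 22.8 × (433.93/290.45) = 22.8 × 1.493992 = 34.0630
rubber: 25.5 × (2.61/2.65) = 25.5 × 0.984906 = 25.1151
Index = Σ wᵢ·(p₁ᵢ/p₀ᵢ) = 21.7674 + 28.8331 + 7.6852 + 34.0630 + 25.1151 = 117.4638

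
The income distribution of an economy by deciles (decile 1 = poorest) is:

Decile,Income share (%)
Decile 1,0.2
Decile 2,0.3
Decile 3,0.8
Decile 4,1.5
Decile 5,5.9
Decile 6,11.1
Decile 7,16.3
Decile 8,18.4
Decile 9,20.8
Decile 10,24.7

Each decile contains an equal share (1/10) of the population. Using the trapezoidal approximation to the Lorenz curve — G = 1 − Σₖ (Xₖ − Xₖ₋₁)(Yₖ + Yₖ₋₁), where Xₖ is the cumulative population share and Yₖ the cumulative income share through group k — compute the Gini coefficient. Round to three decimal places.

0.502

Cumulative income shares Yₖ: 0.0020, 0.0050, 0.0130, 0.0280, 0.0870, 0.1980, 0.3610, 0.5450, 0.7530, 1.0000
Σ (Xₖ−Xₖ₋₁)(Yₖ+Yₖ₋₁) = (1/10)(0.0020+0.0000) + (1/10)(0.0050+0.0020) + (1/10)(0.0130+0.0050) + (1/10)(0.0280+0.0130) + (1/10)(0.0870+0.0280) + (1/10)(0.1980+0.0870) + (1/10)(0.3610+0.1980) + (1/10)(0.5450+0.3610) + (1/10)(0.7530+0.5450) + (1/10)(1.0000+0.7530)
  = 0.0002 + 0.0007 + 0.0018 + 0.0041 + 0.0115 + 0.0285 + 0.0559 + 0.0906 + 0.1298 + 0.1753 = 0.4984
G = 1 − 0.4984 = 0.5016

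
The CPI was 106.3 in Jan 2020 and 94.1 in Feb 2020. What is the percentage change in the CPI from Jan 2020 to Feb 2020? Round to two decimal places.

Change = (94.1 − 106.3) / 106.3 × 100
       = -12.2 / 106.3 × 100 = -11.4770%

-11.48%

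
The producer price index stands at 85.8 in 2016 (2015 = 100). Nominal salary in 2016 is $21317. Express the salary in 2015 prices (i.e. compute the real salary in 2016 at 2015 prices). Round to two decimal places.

Real = Nominal ÷ (Index/100) = 21317 ÷ (85.8/100)
     = 21317 ÷ 0.858 = 24844.9883

24844.99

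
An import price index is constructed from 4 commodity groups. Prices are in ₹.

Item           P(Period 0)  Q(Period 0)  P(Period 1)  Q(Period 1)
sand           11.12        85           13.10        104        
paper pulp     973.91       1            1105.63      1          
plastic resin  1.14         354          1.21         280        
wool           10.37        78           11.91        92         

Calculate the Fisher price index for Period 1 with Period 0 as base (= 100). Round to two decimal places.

Laspeyres component (base-period weights):
ΣP(Period 1)Q(Period 0) = 13.10×85 + 1105.63×1 + 1.21×354 + 11.91×78 = 1113.5 + 1105.63 + 428.34 + 928.98 = 3576.45
ΣP(Period 0)Q(Period 0) = 11.12×85 + 973.91×1 + 1.14×354 + 10.37×78 = 945.2 + 973.91 + 403.56 + 808.86 = 3131.53
L = 3576.45 / 3131.53 × 100 = 114.2078
Paasche component (current-period weights):
ΣP(Period 1)Q(Period 1) = 13.10×104 + 1105.63×1 + 1.21×280 + 11.91×92 = 1362.4 + 1105.63 + 338.8 + 1095.72 = 3902.55
ΣP(Period 0)Q(Period 1) = 11.12×104 + 973.91×1 + 1.14×280 + 10.37×92 = 1156.48 + 973.91 + 319.2 + 954.04 = 3403.63
P = 3902.55 / 3403.63 × 100 = 114.6585
Fisher = √(L × P) = √(114.2078 × 114.6585) = 114.4329

114.43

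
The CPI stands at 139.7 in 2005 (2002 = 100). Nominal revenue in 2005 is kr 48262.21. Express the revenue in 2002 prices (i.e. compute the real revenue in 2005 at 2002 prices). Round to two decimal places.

Real = Nominal ÷ (Index/100) = 48262.21 ÷ (139.7/100)
     = 48262.21 ÷ 1.397 = 34547.0365

34547.04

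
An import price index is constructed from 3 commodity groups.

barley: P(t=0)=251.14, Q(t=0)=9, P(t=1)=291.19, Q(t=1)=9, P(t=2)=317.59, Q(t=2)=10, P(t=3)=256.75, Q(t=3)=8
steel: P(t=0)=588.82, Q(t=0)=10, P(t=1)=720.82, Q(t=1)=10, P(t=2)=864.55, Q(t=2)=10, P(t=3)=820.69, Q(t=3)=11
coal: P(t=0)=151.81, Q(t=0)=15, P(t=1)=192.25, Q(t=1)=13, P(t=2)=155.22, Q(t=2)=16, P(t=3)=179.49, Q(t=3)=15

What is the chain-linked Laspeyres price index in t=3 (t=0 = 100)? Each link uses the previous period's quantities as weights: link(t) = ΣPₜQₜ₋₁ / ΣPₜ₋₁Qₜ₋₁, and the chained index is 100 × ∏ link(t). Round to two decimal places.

127.58

Link t=0→t=1:
ΣP(t=1)Q(t=0) = 291.19×9 + 720.82×10 + 192.25×15 = 2620.71 + 7208.2 + 2883.75 = 12712.66
ΣP(t=0)Q(t=0) = 251.14×9 + 588.82×10 + 151.81×15 = 2260.26 + 5888.2 + 2277.15 = 10425.61
link = 12712.66/10425.61 = 1.219368
Link t=1→t=2:
ΣP(t=2)Q(t=1) = 317.59×9 + 864.55×10 + 155.22×13 = 2858.31 + 8645.5 + 2017.86 = 13521.67
ΣP(t=1)Q(t=1) = 291.19×9 + 720.82×10 + 192.25×13 = 2620.71 + 7208.2 + 2499.25 = 12328.16
link = 13521.67/12328.16 = 1.096812
Link t=2→t=3:
ΣP(t=3)Q(t=2) = 256.75×10 + 820.69×10 + 179.49×16 = 2567.5 + 8206.9 + 2871.84 = 13646.24
ΣP(t=2)Q(t=2) = 317.59×10 + 864.55×10 + 155.22×16 = 3175.9 + 8645.5 + 2483.52 = 14304.92
link = 13646.24/14304.92 = 0.953954
Chained index = 100 × 1.219368 × 1.096812 × 0.953954 = 127.5835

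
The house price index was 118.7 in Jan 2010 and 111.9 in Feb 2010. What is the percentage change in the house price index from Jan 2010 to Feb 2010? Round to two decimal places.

Change = (111.9 − 118.7) / 118.7 × 100
       = -6.8 / 118.7 × 100 = -5.7287%

-5.73%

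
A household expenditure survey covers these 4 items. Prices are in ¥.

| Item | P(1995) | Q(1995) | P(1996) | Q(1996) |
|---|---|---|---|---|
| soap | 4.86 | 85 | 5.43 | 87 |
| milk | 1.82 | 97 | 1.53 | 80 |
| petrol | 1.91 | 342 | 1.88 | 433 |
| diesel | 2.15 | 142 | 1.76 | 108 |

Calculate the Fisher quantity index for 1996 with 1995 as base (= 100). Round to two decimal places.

Laspeyres component (base-period weights):
ΣP(1995)Q(1996) = 4.86×87 + 1.82×80 + 1.91×433 + 2.15×108 = 422.82 + 145.6 + 827.03 + 232.2 = 1627.65
ΣP(1995)Q(1995) = 4.86×85 + 1.82×97 + 1.91×342 + 2.15×142 = 413.1 + 176.54 + 653.22 + 305.3 = 1548.16
L = 1627.65 / 1548.16 × 100 = 105.1345
Paasche component (current-period weights):
ΣP(1996)Q(1996) = 5.43×87 + 1.53×80 + 1.88×433 + 1.76×108 = 472.41 + 122.4 + 814.04 + 190.08 = 1598.93
ΣP(1996)Q(1995) = 5.43×85 + 1.53×97 + 1.88×342 + 1.76×142 = 461.55 + 148.41 + 642.96 + 249.92 = 1502.84
P = 1598.93 / 1502.84 × 100 = 106.3939
Fisher = √(L × P) = √(105.1345 × 106.3939) = 105.7623

105.76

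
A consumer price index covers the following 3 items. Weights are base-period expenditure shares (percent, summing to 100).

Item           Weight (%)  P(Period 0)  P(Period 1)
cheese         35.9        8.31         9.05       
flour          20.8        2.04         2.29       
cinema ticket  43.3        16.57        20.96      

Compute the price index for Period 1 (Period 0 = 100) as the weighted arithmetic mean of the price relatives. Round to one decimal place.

cheese: 35.9 × (9.05/8.31) = 35.9 × 1.089049 = 39.0969
flour: 20.8 × (2.29/2.04) = 20.8 × 1.122549 = 23.3490
cinema ticket: 43.3 × (20.96/16.57) = 43.3 × 1.264937 = 54.7718
Index = Σ wᵢ·(p₁ᵢ/p₀ᵢ) = 39.0969 + 23.3490 + 54.7718 = 117.2176

117.2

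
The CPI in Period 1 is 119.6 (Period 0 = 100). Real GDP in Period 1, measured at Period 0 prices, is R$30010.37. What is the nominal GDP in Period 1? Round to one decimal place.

Nominal = Real × (Index/100) = 30010.37 × (119.6/100)
        = 30010.37 × 1.196 = 35892.4025

35892.4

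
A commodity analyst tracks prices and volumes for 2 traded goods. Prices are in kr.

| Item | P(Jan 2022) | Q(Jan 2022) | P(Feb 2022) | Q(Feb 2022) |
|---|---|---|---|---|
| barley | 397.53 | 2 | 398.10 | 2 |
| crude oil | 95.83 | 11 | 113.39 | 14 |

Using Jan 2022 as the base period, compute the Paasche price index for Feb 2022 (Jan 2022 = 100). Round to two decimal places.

Paasche price index uses current-period quantities as weights.
ΣP(Feb 2022)·Q(Feb 2022) = 398.10×2 + 113.39×14 = 796.2 + 1587.46 = 2383.66
ΣP(Jan 2022)·Q(Feb 2022) = 397.53×2 + 95.83×14 = 795.06 + 1341.62 = 2136.68
Index = 2383.66 / 2136.68 × 100 = 111.5591

111.56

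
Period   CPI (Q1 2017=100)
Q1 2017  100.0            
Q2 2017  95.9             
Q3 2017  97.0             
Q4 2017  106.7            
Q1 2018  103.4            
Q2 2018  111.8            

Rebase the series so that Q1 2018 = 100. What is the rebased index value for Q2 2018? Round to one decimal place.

Rebased(Q2 2018) = 111.8 / 103.4 × 100 = 108.1238

108.1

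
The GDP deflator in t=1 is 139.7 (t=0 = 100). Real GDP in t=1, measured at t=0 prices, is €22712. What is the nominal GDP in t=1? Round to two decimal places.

Nominal = Real × (Index/100) = 22712 × (139.7/100)
        = 22712 × 1.397 = 31728.6640

31728.66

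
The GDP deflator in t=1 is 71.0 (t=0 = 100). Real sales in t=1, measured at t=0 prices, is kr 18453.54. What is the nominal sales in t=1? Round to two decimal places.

13102.01

Nominal = Real × (Index/100) = 18453.54 × (71.0/100)
        = 18453.54 × 0.710 = 13102.0134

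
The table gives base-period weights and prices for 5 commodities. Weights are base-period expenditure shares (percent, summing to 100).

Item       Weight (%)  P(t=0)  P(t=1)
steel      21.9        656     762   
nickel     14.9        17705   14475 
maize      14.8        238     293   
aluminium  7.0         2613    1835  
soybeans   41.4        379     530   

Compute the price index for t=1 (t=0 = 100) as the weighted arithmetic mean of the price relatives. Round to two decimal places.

118.65

steel: 21.9 × (762/656) = 21.9 × 1.161585 = 25.4387
nickel: 14.9 × (14475/17705) = 14.9 × 0.817566 = 12.1817
maize: 14.8 × (293/238) = 14.8 × 1.231092 = 18.2202
aluminium: 7.0 × (1835/2613) = 7.0 × 0.702258 = 4.9158
soybeans: 41.4 × (530/379) = 41.4 × 1.398417 = 57.8945
Index = Σ wᵢ·(p₁ᵢ/p₀ᵢ) = 25.4387 + 12.1817 + 18.2202 + 4.9158 + 57.8945 = 118.6509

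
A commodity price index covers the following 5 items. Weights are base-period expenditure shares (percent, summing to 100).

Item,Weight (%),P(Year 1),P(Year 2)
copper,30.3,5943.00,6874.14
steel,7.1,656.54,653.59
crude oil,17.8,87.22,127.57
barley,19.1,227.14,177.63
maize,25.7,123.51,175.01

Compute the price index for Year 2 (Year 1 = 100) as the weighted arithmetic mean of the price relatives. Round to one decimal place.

119.5

copper: 30.3 × (6874.14/5943.00) = 30.3 × 1.156678 = 35.0474
steel: 7.1 × (653.59/656.54) = 7.1 × 0.995507 = 7.0681
crude oil: 17.8 × (127.57/87.22) = 17.8 × 1.462623 = 26.0347
barley: 19.1 × (177.63/227.14) = 19.1 × 0.782029 = 14.9367
maize: 25.7 × (175.01/123.51) = 25.7 × 1.416970 = 36.4161
Index = Σ wᵢ·(p₁ᵢ/p₀ᵢ) = 35.0474 + 7.0681 + 26.0347 + 14.9367 + 36.4161 = 119.5030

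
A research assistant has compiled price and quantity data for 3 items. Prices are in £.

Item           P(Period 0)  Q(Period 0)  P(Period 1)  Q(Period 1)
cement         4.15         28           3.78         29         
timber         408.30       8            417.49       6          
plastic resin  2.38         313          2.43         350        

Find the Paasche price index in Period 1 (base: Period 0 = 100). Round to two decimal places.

101.82

Paasche price index uses current-period quantities as weights.
ΣP(Period 1)·Q(Period 1) = 3.78×29 + 417.49×6 + 2.43×350 = 109.62 + 2504.94 + 850.5 = 3465.06
ΣP(Period 0)·Q(Period 1) = 4.15×29 + 408.30×6 + 2.38×350 = 120.35 + 2449.8 + 833 = 3403.15
Index = 3465.06 / 3403.15 × 100 = 101.8192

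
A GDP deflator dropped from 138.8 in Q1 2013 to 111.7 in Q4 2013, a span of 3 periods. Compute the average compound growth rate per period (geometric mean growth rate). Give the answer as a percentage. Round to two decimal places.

Growth factor = (111.7/138.8)^(1/3) = (0.804755)^(1/3) = 0.930153
Growth rate = 0.930153 − 1 = -0.069847 = -6.9847%

-6.98%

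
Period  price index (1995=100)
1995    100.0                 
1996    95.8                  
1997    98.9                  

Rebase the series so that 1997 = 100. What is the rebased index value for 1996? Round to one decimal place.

Rebased(1996) = 95.8 / 98.9 × 100 = 96.8655

96.9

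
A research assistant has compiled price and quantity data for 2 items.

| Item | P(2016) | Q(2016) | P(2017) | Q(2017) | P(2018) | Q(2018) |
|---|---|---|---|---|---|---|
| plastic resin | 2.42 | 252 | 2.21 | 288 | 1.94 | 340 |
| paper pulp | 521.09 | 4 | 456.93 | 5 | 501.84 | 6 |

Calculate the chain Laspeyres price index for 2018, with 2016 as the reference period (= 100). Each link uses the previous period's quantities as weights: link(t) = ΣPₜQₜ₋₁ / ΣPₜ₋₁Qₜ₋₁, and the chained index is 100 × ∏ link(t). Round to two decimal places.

Link 2016→2017:
ΣP(2017)Q(2016) = 2.21×252 + 456.93×4 = 556.92 + 1827.72 = 2384.64
ΣP(2016)Q(2016) = 2.42×252 + 521.09×4 = 609.84 + 2084.36 = 2694.2
link = 2384.64/2694.2 = 0.885101
Link 2017→2018:
ΣP(2018)Q(2017) = 1.94×288 + 501.84×5 = 558.72 + 2509.2 = 3067.92
ΣP(2017)Q(2017) = 2.21×288 + 456.93×5 = 636.48 + 2284.65 = 2921.13
link = 3067.92/2921.13 = 1.050251
Chained index = 100 × 0.885101 × 1.050251 = 92.9579

92.96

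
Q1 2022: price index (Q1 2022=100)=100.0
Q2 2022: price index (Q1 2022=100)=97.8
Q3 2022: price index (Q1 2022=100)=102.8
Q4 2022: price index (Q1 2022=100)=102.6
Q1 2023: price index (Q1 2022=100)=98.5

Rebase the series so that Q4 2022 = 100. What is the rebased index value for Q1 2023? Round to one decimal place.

Rebased(Q1 2023) = 98.5 / 102.6 × 100 = 96.0039

96.0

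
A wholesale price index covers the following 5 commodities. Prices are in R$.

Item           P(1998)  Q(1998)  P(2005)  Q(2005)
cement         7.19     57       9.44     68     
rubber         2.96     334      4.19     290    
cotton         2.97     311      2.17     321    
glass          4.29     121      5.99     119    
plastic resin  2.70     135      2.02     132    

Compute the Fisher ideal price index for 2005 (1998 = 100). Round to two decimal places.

Laspeyres component (base-period weights):
ΣP(2005)Q(1998) = 9.44×57 + 4.19×334 + 2.17×311 + 5.99×121 + 2.02×135 = 538.08 + 1399.46 + 674.87 + 724.79 + 272.7 = 3609.9
ΣP(1998)Q(1998) = 7.19×57 + 2.96×334 + 2.97×311 + 4.29×121 + 2.70×135 = 409.83 + 988.64 + 923.67 + 519.09 + 364.5 = 3205.73
L = 3609.9 / 3205.73 × 100 = 112.6077
Paasche component (current-period weights):
ΣP(2005)Q(2005) = 9.44×68 + 4.19×290 + 2.17×321 + 5.99×119 + 2.02×132 = 641.92 + 1215.1 + 696.57 + 712.81 + 266.64 = 3533.04
ΣP(1998)Q(2005) = 7.19×68 + 2.96×290 + 2.97×321 + 4.29×119 + 2.70×132 = 488.92 + 858.4 + 953.37 + 510.51 + 356.4 = 3167.6
P = 3533.04 / 3167.6 × 100 = 111.5368
Fisher = √(L × P) = √(112.6077 × 111.5368) = 112.0710

112.07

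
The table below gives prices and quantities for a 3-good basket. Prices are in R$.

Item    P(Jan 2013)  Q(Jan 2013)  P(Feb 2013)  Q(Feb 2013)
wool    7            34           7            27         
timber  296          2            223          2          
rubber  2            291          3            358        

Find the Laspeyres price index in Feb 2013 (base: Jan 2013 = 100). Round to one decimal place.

110.3

Laspeyres price index uses base-period quantities as weights.
ΣP(Feb 2013)·Q(Jan 2013) = 7×34 + 223×2 + 3×291 = 238 + 446 + 873 = 1557
ΣP(Jan 2013)·Q(Jan 2013) = 7×34 + 296×2 + 2×291 = 238 + 592 + 582 = 1412
Index = 1557 / 1412 × 100 = 110.2691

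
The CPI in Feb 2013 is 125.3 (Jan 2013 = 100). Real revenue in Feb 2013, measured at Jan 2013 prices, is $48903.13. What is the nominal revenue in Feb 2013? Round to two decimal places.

Nominal = Real × (Index/100) = 48903.13 × (125.3/100)
        = 48903.13 × 1.253 = 61275.6219

61275.62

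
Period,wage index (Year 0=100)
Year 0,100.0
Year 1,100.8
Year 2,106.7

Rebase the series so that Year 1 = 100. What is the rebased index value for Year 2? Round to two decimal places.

105.85

Rebased(Year 2) = 106.7 / 100.8 × 100 = 105.8532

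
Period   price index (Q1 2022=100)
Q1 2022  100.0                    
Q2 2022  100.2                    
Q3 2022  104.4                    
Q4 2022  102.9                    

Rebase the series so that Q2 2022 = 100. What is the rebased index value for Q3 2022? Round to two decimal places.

Rebased(Q3 2022) = 104.4 / 100.2 × 100 = 104.1916

104.19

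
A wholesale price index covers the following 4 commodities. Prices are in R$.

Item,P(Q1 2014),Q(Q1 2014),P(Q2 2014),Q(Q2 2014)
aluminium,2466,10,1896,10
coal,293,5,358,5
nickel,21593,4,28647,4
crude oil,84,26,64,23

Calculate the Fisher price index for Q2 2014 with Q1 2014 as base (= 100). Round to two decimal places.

Laspeyres component (base-period weights):
ΣP(Q2 2014)Q(Q1 2014) = 1896×10 + 358×5 + 28647×4 + 64×26 = 18960 + 1790 + 114588 + 1664 = 137002
ΣP(Q1 2014)Q(Q1 2014) = 2466×10 + 293×5 + 21593×4 + 84×26 = 24660 + 1465 + 86372 + 2184 = 114681
L = 137002 / 114681 × 100 = 119.4636
Paasche component (current-period weights):
ΣP(Q2 2014)Q(Q2 2014) = 1896×10 + 358×5 + 28647×4 + 64×23 = 18960 + 1790 + 114588 + 1472 = 136810
ΣP(Q1 2014)Q(Q2 2014) = 2466×10 + 293×5 + 21593×4 + 84×23 = 24660 + 1465 + 86372 + 1932 = 114429
P = 136810 / 114429 × 100 = 119.5589
Fisher = √(L × P) = √(119.4636 × 119.5589) = 119.5112

119.51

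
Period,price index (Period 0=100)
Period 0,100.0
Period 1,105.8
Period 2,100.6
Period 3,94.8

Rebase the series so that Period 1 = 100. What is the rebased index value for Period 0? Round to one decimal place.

94.5

Rebased(Period 0) = 100.0 / 105.8 × 100 = 94.5180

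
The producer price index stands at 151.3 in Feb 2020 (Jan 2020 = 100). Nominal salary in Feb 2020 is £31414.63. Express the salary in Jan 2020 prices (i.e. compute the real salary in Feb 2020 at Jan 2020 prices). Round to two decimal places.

20763.14

Real = Nominal ÷ (Index/100) = 31414.63 ÷ (151.3/100)
     = 31414.63 ÷ 1.513 = 20763.1395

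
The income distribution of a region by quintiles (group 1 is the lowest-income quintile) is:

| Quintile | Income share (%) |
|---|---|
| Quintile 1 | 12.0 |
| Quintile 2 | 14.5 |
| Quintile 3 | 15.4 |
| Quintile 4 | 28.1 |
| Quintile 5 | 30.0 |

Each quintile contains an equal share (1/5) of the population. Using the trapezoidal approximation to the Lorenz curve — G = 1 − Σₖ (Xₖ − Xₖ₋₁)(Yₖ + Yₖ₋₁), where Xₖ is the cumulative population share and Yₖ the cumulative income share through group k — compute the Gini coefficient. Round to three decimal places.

Cumulative income shares Yₖ: 0.1200, 0.2650, 0.4190, 0.7000, 1.0000
Σ (Xₖ−Xₖ₋₁)(Yₖ+Yₖ₋₁) = (1/5)(0.1200+0.0000) + (1/5)(0.2650+0.1200) + (1/5)(0.4190+0.2650) + (1/5)(0.7000+0.4190) + (1/5)(1.0000+0.7000)
  = 0.0240 + 0.0770 + 0.1368 + 0.2238 + 0.3400 = 0.8016
G = 1 − 0.8016 = 0.1984

0.198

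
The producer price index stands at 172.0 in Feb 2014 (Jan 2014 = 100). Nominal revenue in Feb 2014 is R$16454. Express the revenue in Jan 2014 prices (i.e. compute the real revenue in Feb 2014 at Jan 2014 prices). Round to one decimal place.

Real = Nominal ÷ (Index/100) = 16454 ÷ (172.0/100)
     = 16454 ÷ 1.720 = 9566.2791

9566.3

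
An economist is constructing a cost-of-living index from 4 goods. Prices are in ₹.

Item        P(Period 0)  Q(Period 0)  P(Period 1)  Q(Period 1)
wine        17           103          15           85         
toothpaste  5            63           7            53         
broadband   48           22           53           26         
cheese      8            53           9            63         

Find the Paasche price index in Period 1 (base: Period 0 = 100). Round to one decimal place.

103.7

Paasche price index uses current-period quantities as weights.
ΣP(Period 1)·Q(Period 1) = 15×85 + 7×53 + 53×26 + 9×63 = 1275 + 371 + 1378 + 567 = 3591
ΣP(Period 0)·Q(Period 1) = 17×85 + 5×53 + 48×26 + 8×63 = 1445 + 265 + 1248 + 504 = 3462
Index = 3591 / 3462 × 100 = 103.7262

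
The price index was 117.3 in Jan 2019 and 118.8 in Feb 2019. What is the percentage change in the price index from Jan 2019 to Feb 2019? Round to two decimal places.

Change = (118.8 − 117.3) / 117.3 × 100
       = 1.5 / 117.3 × 100 = 1.2788%

1.28%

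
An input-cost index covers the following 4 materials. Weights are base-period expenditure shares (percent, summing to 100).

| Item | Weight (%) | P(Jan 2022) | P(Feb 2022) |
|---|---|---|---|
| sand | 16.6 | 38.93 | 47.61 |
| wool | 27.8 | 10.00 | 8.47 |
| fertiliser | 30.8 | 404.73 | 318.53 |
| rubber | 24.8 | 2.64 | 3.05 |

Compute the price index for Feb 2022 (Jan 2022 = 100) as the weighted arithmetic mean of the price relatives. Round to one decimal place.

96.7

sand: 16.6 × (47.61/38.93) = 16.6 × 1.222964 = 20.3012
wool: 27.8 × (8.47/10.00) = 27.8 × 0.847000 = 23.5466
fertiliser: 30.8 × (318.53/404.73) = 30.8 × 0.787019 = 24.2402
rubber: 24.8 × (3.05/2.64) = 24.8 × 1.155303 = 28.6515
Index = Σ wᵢ·(p₁ᵢ/p₀ᵢ) = 20.3012 + 23.5466 + 24.2402 + 28.6515 = 96.7395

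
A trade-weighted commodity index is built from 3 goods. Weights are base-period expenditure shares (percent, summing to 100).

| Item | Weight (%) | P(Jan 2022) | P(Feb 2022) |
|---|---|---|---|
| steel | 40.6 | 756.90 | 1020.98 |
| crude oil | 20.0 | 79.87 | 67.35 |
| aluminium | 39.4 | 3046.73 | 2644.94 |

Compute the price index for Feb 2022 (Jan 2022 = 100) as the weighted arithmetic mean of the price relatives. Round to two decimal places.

105.83

steel: 40.6 × (1020.98/756.90) = 40.6 × 1.348897 = 54.7652
crude oil: 20.0 × (67.35/79.87) = 20.0 × 0.843245 = 16.8649
aluminium: 39.4 × (2644.94/3046.73) = 39.4 × 0.868124 = 34.2041
Index = Σ wᵢ·(p₁ᵢ/p₀ᵢ) = 54.7652 + 16.8649 + 34.2041 = 105.8342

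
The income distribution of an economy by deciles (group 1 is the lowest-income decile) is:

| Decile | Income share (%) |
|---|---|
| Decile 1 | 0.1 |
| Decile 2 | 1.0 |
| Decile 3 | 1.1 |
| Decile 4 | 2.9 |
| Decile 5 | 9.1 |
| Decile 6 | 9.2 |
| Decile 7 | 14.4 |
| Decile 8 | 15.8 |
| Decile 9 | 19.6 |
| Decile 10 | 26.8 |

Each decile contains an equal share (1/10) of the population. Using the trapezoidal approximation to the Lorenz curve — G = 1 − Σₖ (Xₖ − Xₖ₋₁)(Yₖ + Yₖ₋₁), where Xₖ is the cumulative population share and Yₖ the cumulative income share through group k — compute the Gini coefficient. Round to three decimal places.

Cumulative income shares Yₖ: 0.0010, 0.0110, 0.0220, 0.0510, 0.1420, 0.2340, 0.3780, 0.5360, 0.7320, 1.0000
Σ (Xₖ−Xₖ₋₁)(Yₖ+Yₖ₋₁) = (1/10)(0.0010+0.0000) + (1/10)(0.0110+0.0010) + (1/10)(0.0220+0.0110) + (1/10)(0.0510+0.0220) + (1/10)(0.1420+0.0510) + (1/10)(0.2340+0.1420) + (1/10)(0.3780+0.2340) + (1/10)(0.5360+0.3780) + (1/10)(0.7320+0.5360) + (1/10)(1.0000+0.7320)
  = 0.0001 + 0.0012 + 0.0033 + 0.0073 + 0.0193 + 0.0376 + 0.0612 + 0.0914 + 0.1268 + 0.1732 = 0.5214
G = 1 − 0.5214 = 0.4786

0.479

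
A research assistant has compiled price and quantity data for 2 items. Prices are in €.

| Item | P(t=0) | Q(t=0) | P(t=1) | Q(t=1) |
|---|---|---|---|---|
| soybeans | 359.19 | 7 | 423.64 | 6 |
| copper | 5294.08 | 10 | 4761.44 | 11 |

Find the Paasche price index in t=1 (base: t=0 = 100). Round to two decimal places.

90.94

Paasche price index uses current-period quantities as weights.
ΣP(t=1)·Q(t=1) = 423.64×6 + 4761.44×11 = 2541.84 + 52375.84 = 54917.68
ΣP(t=0)·Q(t=1) = 359.19×6 + 5294.08×11 = 2155.14 + 58234.88 = 60390.02
Index = 54917.68 / 60390.02 × 100 = 90.9383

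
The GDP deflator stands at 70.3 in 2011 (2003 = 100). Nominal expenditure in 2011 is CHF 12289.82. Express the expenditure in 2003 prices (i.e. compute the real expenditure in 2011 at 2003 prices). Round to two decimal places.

Real = Nominal ÷ (Index/100) = 12289.82 ÷ (70.3/100)
     = 12289.82 ÷ 0.703 = 17481.9630

17481.96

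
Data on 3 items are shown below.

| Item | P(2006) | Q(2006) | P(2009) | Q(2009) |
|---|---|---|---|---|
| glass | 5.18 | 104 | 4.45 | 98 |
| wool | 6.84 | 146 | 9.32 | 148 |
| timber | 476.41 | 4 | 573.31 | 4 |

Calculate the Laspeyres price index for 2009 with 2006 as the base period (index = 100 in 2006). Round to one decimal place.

Laspeyres price index uses base-period quantities as weights.
ΣP(2009)·Q(2006) = 4.45×104 + 9.32×146 + 573.31×4 = 462.8 + 1360.72 + 2293.24 = 4116.76
ΣP(2006)·Q(2006) = 5.18×104 + 6.84×146 + 476.41×4 = 538.72 + 998.64 + 1905.64 = 3443
Index = 4116.76 / 3443 × 100 = 119.5690

119.6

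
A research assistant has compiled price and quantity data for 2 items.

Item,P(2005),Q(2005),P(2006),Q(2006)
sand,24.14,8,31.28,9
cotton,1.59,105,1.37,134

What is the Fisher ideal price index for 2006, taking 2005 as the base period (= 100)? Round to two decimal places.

108.76

Laspeyres component (base-period weights):
ΣP(2006)Q(2005) = 31.28×8 + 1.37×105 = 250.24 + 143.85 = 394.09
ΣP(2005)Q(2005) = 24.14×8 + 1.59×105 = 193.12 + 166.95 = 360.07
L = 394.09 / 360.07 × 100 = 109.4482
Paasche component (current-period weights):
ΣP(2006)Q(2006) = 31.28×9 + 1.37×134 = 281.52 + 183.58 = 465.1
ΣP(2005)Q(2006) = 24.14×9 + 1.59×134 = 217.26 + 213.06 = 430.32
P = 465.1 / 430.32 × 100 = 108.0824
Fisher = √(L × P) = √(109.4482 × 108.0824) = 108.7631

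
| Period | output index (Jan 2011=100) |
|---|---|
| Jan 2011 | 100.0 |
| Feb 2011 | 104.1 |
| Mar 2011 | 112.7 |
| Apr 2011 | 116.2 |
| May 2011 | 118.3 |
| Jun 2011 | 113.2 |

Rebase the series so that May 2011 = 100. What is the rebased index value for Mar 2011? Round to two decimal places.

95.27

Rebased(Mar 2011) = 112.7 / 118.3 × 100 = 95.2663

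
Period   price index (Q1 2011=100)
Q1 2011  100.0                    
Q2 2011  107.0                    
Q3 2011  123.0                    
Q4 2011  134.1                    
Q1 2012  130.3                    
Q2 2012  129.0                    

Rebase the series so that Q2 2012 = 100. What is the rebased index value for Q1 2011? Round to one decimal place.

Rebased(Q1 2011) = 100.0 / 129.0 × 100 = 77.5194

77.5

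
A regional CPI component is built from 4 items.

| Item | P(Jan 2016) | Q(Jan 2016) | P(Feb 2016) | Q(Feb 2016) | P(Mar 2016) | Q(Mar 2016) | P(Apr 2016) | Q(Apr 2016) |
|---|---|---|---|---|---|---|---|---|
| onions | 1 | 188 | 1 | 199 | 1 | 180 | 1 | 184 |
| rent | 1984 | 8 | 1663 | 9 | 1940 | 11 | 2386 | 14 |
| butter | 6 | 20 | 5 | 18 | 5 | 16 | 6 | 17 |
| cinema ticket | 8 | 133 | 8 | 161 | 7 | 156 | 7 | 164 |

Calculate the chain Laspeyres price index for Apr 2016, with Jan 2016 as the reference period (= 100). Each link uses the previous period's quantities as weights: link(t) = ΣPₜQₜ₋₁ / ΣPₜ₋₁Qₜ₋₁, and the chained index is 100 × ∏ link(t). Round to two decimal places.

118.01

Link Jan 2016→Feb 2016:
ΣP(Feb 2016)Q(Jan 2016) = 1×188 + 1663×8 + 5×20 + 8×133 = 188 + 13304 + 100 + 1064 = 14656
ΣP(Jan 2016)Q(Jan 2016) = 1×188 + 1984×8 + 6×20 + 8×133 = 188 + 15872 + 120 + 1064 = 17244
link = 14656/17244 = 0.849919
Link Feb 2016→Mar 2016:
ΣP(Mar 2016)Q(Feb 2016) = 1×199 + 1940×9 + 5×18 + 7×161 = 199 + 17460 + 90 + 1127 = 18876
ΣP(Feb 2016)Q(Feb 2016) = 1×199 + 1663×9 + 5×18 + 8×161 = 199 + 14967 + 90 + 1288 = 16544
link = 18876/16544 = 1.140957
Link Mar 2016→Apr 2016:
ΣP(Apr 2016)Q(Mar 2016) = 1×180 + 2386×11 + 6×16 + 7×156 = 180 + 26246 + 96 + 1092 = 27614
ΣP(Mar 2016)Q(Mar 2016) = 1×180 + 1940×11 + 5×16 + 7×156 = 180 + 21340 + 80 + 1092 = 22692
link = 27614/22692 = 1.216905
Chained index = 100 × 0.849919 × 1.140957 × 1.216905 = 118.0058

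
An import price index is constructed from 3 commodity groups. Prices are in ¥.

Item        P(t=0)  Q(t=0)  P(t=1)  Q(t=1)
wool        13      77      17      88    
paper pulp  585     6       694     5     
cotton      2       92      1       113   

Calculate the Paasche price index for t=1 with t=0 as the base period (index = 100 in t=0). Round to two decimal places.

Paasche price index uses current-period quantities as weights.
ΣP(t=1)·Q(t=1) = 17×88 + 694×5 + 1×113 = 1496 + 3470 + 113 = 5079
ΣP(t=0)·Q(t=1) = 13×88 + 585×5 + 2×113 = 1144 + 2925 + 226 = 4295
Index = 5079 / 4295 × 100 = 118.2538

118.25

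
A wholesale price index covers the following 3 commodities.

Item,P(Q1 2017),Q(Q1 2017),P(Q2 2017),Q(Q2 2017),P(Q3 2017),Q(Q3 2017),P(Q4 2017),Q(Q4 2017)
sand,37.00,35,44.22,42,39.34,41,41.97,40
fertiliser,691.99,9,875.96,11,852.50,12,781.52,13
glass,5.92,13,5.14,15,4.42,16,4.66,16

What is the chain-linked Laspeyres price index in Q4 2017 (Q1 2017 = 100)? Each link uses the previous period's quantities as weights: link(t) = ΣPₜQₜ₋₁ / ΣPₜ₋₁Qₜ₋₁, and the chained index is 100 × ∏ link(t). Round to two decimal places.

112.41

Link Q1 2017→Q2 2017:
ΣP(Q2 2017)Q(Q1 2017) = 44.22×35 + 875.96×9 + 5.14×13 = 1547.7 + 7883.64 + 66.82 = 9498.16
ΣP(Q1 2017)Q(Q1 2017) = 37.00×35 + 691.99×9 + 5.92×13 = 1295 + 6227.91 + 76.96 = 7599.87
link = 9498.16/7599.87 = 1.249779
Link Q2 2017→Q3 2017:
ΣP(Q3 2017)Q(Q2 2017) = 39.34×42 + 852.50×11 + 4.42×15 = 1652.28 + 9377.5 + 66.3 = 11096.08
ΣP(Q2 2017)Q(Q2 2017) = 44.22×42 + 875.96×11 + 5.14×15 = 1857.24 + 9635.56 + 77.1 = 11569.9
link = 11096.08/11569.9 = 0.959047
Link Q3 2017→Q4 2017:
ΣP(Q4 2017)Q(Q3 2017) = 41.97×41 + 781.52×12 + 4.66×16 = 1720.77 + 9378.24 + 74.56 = 11173.57
ΣP(Q3 2017)Q(Q3 2017) = 39.34×41 + 852.50×12 + 4.42×16 = 1612.94 + 10230 + 70.72 = 11913.66
link = 11173.57/11913.66 = 0.937879
Chained index = 100 × 1.249779 × 0.959047 × 0.937879 = 112.4139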